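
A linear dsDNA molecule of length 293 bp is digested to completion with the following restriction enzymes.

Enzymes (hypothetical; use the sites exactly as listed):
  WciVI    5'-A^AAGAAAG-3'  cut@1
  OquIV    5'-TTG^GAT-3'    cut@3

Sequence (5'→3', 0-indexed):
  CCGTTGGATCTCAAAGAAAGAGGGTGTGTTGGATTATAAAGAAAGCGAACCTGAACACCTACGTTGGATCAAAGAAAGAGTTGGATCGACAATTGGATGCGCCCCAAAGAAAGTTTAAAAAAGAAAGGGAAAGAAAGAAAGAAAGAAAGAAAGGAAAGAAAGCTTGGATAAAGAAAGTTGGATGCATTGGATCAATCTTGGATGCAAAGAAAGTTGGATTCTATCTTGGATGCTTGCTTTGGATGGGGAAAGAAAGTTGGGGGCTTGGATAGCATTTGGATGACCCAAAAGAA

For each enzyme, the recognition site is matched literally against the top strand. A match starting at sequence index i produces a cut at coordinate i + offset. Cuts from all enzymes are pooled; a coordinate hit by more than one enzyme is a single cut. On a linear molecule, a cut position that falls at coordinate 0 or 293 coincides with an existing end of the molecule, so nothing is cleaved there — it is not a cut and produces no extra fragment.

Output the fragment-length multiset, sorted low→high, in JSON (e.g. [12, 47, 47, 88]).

Scan for sites:
  WciVI (AAAGAAAG, off=1): starts [12, 37, 70, 105, 119, 129, 133, 137, 141, 145, 154, 169, 205, 248] → cuts [13, 38, 71, 106, 120, 130, 134, 138, 142, 146, 155, 170, 206, 249]
  OquIV (TTGGAT, off=3): starts [3, 28, 63, 80, 92, 163, 177, 186, 197, 213, 225, 238, 264, 275] → cuts [6, 31, 66, 83, 95, 166, 180, 189, 200, 216, 228, 241, 267, 278]

All cut coordinates (distinct, sorted): [6, 13, 31, 38, 66, 71, 83, 95, 106, 120, 130, 134, 138, 142, 146, 155, 166, 170, 180, 189, 200, 206, 216, 228, 241, 249, 267, 278]

Fragment lengths:
  [0,6): 6 bp
  [6,13): 7 bp
  [13,31): 18 bp
  [31,38): 7 bp
  [38,66): 28 bp
  [66,71): 5 bp
  [71,83): 12 bp
  [83,95): 12 bp
  [95,106): 11 bp
  [106,120): 14 bp
  [120,130): 10 bp
  [130,134): 4 bp
  [134,138): 4 bp
  [138,142): 4 bp
  [142,146): 4 bp
  [146,155): 9 bp
  [155,166): 11 bp
  [166,170): 4 bp
  [170,180): 10 bp
  [180,189): 9 bp
  [189,200): 11 bp
  [200,206): 6 bp
  [206,216): 10 bp
  [216,228): 12 bp
  [228,241): 13 bp
  [241,249): 8 bp
  [249,267): 18 bp
  [267,278): 11 bp
  [278,293): 15 bp

[4,4,4,4,4,5,6,6,7,7,8,9,9,10,10,10,11,11,11,11,12,12,12,13,14,15,18,18,28]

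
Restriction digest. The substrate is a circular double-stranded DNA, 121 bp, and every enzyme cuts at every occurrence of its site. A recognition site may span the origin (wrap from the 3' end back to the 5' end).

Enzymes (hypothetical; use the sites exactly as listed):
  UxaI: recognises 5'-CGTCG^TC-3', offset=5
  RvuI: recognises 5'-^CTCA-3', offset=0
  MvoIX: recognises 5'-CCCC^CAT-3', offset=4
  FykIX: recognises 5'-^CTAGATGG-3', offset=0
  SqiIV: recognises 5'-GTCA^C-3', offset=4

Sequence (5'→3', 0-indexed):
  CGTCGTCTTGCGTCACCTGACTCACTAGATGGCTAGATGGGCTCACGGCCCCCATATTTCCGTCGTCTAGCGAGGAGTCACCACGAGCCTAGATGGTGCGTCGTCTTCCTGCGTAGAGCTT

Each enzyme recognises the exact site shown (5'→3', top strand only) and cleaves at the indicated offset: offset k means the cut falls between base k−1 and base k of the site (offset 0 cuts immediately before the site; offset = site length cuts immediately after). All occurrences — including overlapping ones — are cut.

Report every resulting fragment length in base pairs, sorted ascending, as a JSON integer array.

Site scan:
  UxaI CGTCGTC/5: at [0, 60, 98] ⇒ [5, 65, 103]
  RvuI CTCA/0: at [20, 41] ⇒ [20, 41]
  MvoIX CCCCCAT/4: at [48] ⇒ [52]
  FykIX CTAGATGG/0: at [24, 32, 88] ⇒ [24, 32, 88]
  SqiIV GTCAC/4: at [11, 76] ⇒ [15, 80]

Pooled cuts: [5, 15, 20, 24, 32, 41, 52, 65, 80, 88, 103]

Fragment lengths:
  5→15: 10 bp
  15→20: 5 bp
  20→24: 4 bp
  24→32: 8 bp
  32→41: 9 bp
  41→52: 11 bp
  52→65: 13 bp
  65→80: 15 bp
  80→88: 8 bp
  88→103: 15 bp
  103→5 (wrap): 121-103+5 = 23 bp

[4,5,8,8,9,10,11,13,15,15,23]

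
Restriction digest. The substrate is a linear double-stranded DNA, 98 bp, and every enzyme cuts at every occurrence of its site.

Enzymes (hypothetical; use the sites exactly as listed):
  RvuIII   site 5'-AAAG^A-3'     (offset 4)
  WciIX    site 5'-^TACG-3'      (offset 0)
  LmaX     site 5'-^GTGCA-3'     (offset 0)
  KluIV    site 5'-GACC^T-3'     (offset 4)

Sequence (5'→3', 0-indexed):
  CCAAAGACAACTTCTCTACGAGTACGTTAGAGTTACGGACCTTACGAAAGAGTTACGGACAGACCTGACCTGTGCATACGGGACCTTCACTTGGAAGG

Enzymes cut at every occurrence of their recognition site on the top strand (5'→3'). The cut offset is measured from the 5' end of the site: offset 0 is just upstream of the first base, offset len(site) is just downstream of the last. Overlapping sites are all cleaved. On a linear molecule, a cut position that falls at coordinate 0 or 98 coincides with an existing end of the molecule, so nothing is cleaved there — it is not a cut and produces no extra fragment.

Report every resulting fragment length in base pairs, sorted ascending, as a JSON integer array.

[1,1,3,5,5,6,6,8,8,9,10,11,12,13]

Per-enzyme occurrences:
  RvuIII AAAGA/4: at [2, 46] ⇒ [6, 50]
  WciIX TACG/0: at [16, 22, 33, 42, 53, 76] ⇒ [16, 22, 33, 42, 53, 76]
  LmaX GTGCA/0: at [71] ⇒ [71]
  KluIV GACCT/4: at [37, 61, 66, 81] ⇒ [41, 65, 70, 85]

All cut coordinates (distinct, sorted): [6, 16, 22, 33, 41, 42, 50, 53, 65, 70, 71, 76, 85]

Fragment lengths:
  [0,6): 6 bp
  [6,16): 10 bp
  [16,22): 6 bp
  [22,33): 11 bp
  [33,41): 8 bp
  [41,42): 1 bp
  [42,50): 8 bp
  [50,53): 3 bp
  [53,65): 12 bp
  [65,70): 5 bp
  [70,71): 1 bp
  [71,76): 5 bp
  [76,85): 9 bp
  [85,98): 13 bp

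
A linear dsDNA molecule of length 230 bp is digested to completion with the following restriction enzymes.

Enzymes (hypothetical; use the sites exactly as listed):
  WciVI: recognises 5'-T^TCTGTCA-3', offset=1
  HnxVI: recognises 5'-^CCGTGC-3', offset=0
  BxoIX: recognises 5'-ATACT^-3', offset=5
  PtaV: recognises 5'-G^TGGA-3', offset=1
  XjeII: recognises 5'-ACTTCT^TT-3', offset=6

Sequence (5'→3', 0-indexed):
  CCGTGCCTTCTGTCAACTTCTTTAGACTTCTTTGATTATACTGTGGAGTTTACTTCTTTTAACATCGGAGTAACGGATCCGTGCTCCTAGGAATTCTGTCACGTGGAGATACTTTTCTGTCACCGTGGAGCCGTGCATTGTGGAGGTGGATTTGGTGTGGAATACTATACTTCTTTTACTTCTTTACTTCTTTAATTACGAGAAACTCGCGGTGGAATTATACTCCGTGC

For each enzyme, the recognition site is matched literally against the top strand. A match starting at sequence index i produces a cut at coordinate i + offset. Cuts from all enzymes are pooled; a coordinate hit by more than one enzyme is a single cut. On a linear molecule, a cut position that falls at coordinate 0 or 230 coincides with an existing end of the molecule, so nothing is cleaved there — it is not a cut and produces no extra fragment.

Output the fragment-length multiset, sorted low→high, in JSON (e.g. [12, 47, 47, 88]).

Scan for sites:
  WciVI (TTCTGTCA, off=1): starts [7, 93, 114] → cuts [8, 94, 115]
  HnxVI (CCGTGC, off=0): starts [0, 78, 130, 224] → cuts [78, 130, 224] (position 0 is a terminus of the linear molecule — no cut)
  BxoIX (ATACT, off=5): starts [37, 108, 161, 166, 219] → cuts [42, 113, 166, 171, 224]
  PtaV (GTGGA, off=1): starts [42, 102, 124, 139, 145, 156, 211] → cuts [43, 103, 125, 140, 146, 157, 212]
  XjeII (ACTTCTTT, off=6): starts [15, 25, 51, 168, 177, 185] → cuts [21, 31, 57, 174, 183, 191]

All cut coordinates (distinct, sorted): [8, 21, 31, 42, 43, 57, 78, 94, 103, 113, 115, 125, 130, 140, 146, 157, 166, 171, 174, 183, 191, 212, 224]

Fragments:
  [0,8): 8 bp
  [8,21): 13 bp
  [21,31): 10 bp
  [31,42): 11 bp
  [42,43): 1 bp
  [43,57): 14 bp
  [57,78): 21 bp
  [78,94): 16 bp
  [94,103): 9 bp
  [103,113): 10 bp
  [113,115): 2 bp
  [115,125): 10 bp
  [125,130): 5 bp
  [130,140): 10 bp
  [140,146): 6 bp
  [146,157): 11 bp
  [157,166): 9 bp
  [166,171): 5 bp
  [171,174): 3 bp
  [174,183): 9 bp
  [183,191): 8 bp
  [191,212): 21 bp
  [212,224): 12 bp
  [224,230): 6 bp

[1,2,3,5,5,6,6,8,8,9,9,9,10,10,10,10,11,11,12,13,14,16,21,21]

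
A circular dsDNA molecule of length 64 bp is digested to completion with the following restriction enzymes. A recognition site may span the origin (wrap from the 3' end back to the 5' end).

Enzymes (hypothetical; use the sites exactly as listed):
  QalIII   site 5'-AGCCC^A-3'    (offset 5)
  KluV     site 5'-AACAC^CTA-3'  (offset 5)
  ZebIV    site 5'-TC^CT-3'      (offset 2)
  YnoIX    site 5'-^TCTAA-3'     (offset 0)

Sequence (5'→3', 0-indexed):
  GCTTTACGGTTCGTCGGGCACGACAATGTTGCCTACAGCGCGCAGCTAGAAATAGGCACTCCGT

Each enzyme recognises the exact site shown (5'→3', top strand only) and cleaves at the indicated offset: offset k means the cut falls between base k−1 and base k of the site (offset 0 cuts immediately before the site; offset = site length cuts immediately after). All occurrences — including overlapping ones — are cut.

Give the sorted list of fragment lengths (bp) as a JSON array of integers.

[64]

Site scan:
  QalIII (AGCCCA, off=5): no sites
  KluV (AACACCTA, off=5): no sites
  ZebIV (TCCT, off=2): no sites
  YnoIX (TCTAA, off=0): no sites

Pooled cuts: ∅

Fragments:
  no cuts → one circular fragment of 64 bp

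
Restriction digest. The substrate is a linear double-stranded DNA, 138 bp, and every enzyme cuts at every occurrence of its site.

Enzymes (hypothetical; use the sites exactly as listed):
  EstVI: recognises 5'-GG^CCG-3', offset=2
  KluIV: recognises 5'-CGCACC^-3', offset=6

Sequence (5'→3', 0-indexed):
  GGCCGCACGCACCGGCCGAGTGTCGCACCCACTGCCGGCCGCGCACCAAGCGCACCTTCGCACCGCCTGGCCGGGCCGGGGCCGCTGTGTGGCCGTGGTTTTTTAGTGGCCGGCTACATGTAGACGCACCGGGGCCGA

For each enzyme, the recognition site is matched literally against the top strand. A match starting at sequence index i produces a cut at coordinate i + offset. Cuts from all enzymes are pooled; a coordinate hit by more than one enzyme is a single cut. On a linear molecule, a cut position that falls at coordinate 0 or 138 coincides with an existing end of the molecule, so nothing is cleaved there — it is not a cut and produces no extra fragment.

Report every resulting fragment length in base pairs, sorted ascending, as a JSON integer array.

[2,2,4,4,5,6,6,8,9,9,9,11,11,14,17,21]

Scan for sites:
  EstVI GGCCG/2: at [0, 13, 36, 68, 73, 79, 90, 107, 132] ⇒ [2, 15, 38, 70, 75, 81, 92, 109, 134]
  KluIV CGCACC/6: at [7, 23, 41, 50, 58, 124] ⇒ [13, 29, 47, 56, 64, 130]

All cut coordinates (distinct, sorted): [2, 13, 15, 29, 38, 47, 56, 64, 70, 75, 81, 92, 109, 130, 134]

Fragments:
  [0,2): 2 bp
  [2,13): 11 bp
  [13,15): 2 bp
  [15,29): 14 bp
  [29,38): 9 bp
  [38,47): 9 bp
  [47,56): 9 bp
  [56,64): 8 bp
  [64,70): 6 bp
  [70,75): 5 bp
  [75,81): 6 bp
  [81,92): 11 bp
  [92,109): 17 bp
  [109,130): 21 bp
  [130,134): 4 bp
  [134,138): 4 bp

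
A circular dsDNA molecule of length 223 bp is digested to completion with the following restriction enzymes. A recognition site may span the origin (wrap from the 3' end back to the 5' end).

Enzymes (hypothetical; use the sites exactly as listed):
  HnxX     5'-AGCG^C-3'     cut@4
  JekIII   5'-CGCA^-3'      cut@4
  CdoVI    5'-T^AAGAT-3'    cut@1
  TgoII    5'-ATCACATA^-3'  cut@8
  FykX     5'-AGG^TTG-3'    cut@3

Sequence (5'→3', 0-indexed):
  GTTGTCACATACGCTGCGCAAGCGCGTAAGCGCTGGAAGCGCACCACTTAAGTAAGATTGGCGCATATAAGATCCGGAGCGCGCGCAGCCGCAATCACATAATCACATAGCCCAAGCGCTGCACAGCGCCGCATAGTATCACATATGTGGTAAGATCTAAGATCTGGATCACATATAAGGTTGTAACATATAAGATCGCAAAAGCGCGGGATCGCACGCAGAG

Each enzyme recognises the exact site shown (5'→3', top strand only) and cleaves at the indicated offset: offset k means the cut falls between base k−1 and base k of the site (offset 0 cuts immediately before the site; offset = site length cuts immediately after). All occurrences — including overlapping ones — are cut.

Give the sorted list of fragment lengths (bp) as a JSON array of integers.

[2,3,4,4,4,5,5,6,6,6,6,7,8,8,8,9,9,9,10,10,10,11,12,12,13,17,19]

Scan for sites:
  HnxX AGCGC/4: at [20, 28, 37, 77, 114, 124, 202] ⇒ [24, 32, 41, 81, 118, 128, 206]
  JekIII CGCA/4: at [16, 39, 61, 83, 89, 129, 196, 212, 216] ⇒ [20, 43, 65, 87, 93, 133, 200, 216, 220]
  CdoVI TAAGAT/1: at [52, 67, 150, 157, 190] ⇒ [53, 68, 151, 158, 191]
  TgoII ATCACATA/8: at [93, 101, 137, 167] ⇒ [101, 109, 145, 175]
  FykX AGGTTG/3: at [177, 221] ⇒ [1, 180]

Pooled cuts: [1, 20, 24, 32, 41, 43, 53, 65, 68, 81, 87, 93, 101, 109, 118, 128, 133, 145, 151, 158, 175, 180, 191, 200, 206, 216, 220]

Fragments:
  1→20: 19 bp
  20→24: 4 bp
  24→32: 8 bp
  32→41: 9 bp
  41→43: 2 bp
  43→53: 10 bp
  53→65: 12 bp
  65→68: 3 bp
  68→81: 13 bp
  81→87: 6 bp
  87→93: 6 bp
  93→101: 8 bp
  101→109: 8 bp
  109→118: 9 bp
  118→128: 10 bp
  128→133: 5 bp
  133→145: 12 bp
  145→151: 6 bp
  151→158: 7 bp
  158→175: 17 bp
  175→180: 5 bp
  180→191: 11 bp
  191→200: 9 bp
  200→206: 6 bp
  206→216: 10 bp
  216→220: 4 bp
  220→1 (wrap): 223-220+1 = 4 bp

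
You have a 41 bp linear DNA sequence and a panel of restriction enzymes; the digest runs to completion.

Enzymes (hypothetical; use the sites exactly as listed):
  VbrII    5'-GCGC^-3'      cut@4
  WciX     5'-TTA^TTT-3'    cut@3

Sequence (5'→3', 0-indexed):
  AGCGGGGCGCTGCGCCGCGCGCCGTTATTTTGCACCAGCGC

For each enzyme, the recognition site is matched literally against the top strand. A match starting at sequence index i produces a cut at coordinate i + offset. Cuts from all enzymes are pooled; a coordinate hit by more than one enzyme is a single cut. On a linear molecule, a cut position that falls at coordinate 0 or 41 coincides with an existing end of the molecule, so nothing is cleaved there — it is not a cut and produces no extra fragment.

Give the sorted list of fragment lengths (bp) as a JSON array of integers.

Site scan:
  VbrII GCGC/4: at [6, 11, 16, 18, 37] ⇒ [10, 15, 20, 22] (position 41 is a terminus of the linear molecule — no cut)
  WciX TTATTT/3: at [24] ⇒ [27]

All cut coordinates (distinct, sorted): [10, 15, 20, 22, 27]

Fragments:
  [0,10): 10 bp
  [10,15): 5 bp
  [15,20): 5 bp
  [20,22): 2 bp
  [22,27): 5 bp
  [27,41): 14 bp

[2,5,5,5,10,14]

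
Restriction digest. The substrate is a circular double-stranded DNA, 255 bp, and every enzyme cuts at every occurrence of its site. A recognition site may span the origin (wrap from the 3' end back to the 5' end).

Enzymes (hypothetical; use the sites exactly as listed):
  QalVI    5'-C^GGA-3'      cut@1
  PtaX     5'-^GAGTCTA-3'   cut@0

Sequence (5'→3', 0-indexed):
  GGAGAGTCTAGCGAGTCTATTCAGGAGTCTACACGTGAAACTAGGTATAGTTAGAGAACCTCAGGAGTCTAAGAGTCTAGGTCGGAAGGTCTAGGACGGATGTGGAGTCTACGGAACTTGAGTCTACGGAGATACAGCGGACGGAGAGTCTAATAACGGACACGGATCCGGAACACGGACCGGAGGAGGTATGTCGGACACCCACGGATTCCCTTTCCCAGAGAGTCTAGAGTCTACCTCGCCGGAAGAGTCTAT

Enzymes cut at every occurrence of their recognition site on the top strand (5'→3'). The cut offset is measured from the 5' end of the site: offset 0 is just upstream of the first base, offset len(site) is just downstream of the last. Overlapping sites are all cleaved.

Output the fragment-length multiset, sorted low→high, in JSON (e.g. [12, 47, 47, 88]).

Site scan:
  QalVI CGGA/1: at [82, 96, 111, 126, 137, 141, 156, 162, 168, 175, 180, 194, 204, 242] ⇒ [83, 97, 112, 127, 138, 142, 157, 163, 169, 176, 181, 195, 205, 243]
  PtaX GAGTCTA/0: at [3, 12, 24, 64, 72, 104, 119, 145, 222, 229, 247] ⇒ [3, 12, 24, 64, 72, 104, 119, 145, 222, 229, 247]

Pooled cuts: [3, 12, 24, 64, 72, 83, 97, 104, 112, 119, 127, 138, 142, 145, 157, 163, 169, 176, 181, 195, 205, 222, 229, 243, 247]

Fragment lengths:
  3→12: 9 bp
  12→24: 12 bp
  24→64: 40 bp
  64→72: 8 bp
  72→83: 11 bp
  83→97: 14 bp
  97→104: 7 bp
  104→112: 8 bp
  112→119: 7 bp
  119→127: 8 bp
  127→138: 11 bp
  138→142: 4 bp
  142→145: 3 bp
  145→157: 12 bp
  157→163: 6 bp
  163→169: 6 bp
  169→176: 7 bp
  176→181: 5 bp
  181→195: 14 bp
  195→205: 10 bp
  205→222: 17 bp
  222→229: 7 bp
  229→243: 14 bp
  243→247: 4 bp
  247→3 (wrap): 255-247+3 = 11 bp

[3,4,4,5,6,6,7,7,7,7,8,8,8,9,10,11,11,11,12,12,14,14,14,17,40]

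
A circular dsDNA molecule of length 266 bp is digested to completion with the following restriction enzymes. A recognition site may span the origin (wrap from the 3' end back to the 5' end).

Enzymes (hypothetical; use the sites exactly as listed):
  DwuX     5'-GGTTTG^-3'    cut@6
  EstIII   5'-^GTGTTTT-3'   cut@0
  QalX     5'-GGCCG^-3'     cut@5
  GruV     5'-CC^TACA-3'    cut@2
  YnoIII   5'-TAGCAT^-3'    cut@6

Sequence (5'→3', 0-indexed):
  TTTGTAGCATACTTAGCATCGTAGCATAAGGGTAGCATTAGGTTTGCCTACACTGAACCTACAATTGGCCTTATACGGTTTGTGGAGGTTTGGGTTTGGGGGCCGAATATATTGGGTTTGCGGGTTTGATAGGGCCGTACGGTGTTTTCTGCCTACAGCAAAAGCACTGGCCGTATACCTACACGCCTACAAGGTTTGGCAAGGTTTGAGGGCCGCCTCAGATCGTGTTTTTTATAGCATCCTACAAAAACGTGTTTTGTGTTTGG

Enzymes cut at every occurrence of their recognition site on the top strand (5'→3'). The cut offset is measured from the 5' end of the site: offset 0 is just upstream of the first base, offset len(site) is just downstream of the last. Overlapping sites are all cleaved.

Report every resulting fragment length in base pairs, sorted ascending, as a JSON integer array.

[2,2,4,6,6,6,7,7,8,8,8,8,9,9,9,9,10,10,11,11,11,12,15,16,19,20,23]

Scan for sites:
  DwuX GGTTTG/6: at [40, 76, 86, 92, 114, 122, 192, 202, 264] ⇒ [4, 46, 82, 92, 98, 120, 128, 198, 208]
  EstIII GTGTTTT/0: at [141, 224, 251] ⇒ [141, 224, 251]
  QalX GGCCG/5: at [100, 132, 168, 210] ⇒ [105, 137, 173, 215]
  GruV CCTACA/2: at [46, 57, 151, 177, 185, 240] ⇒ [48, 59, 153, 179, 187, 242]
  YnoIII TAGCAT/6: at [4, 13, 21, 32, 234] ⇒ [10, 19, 27, 38, 240]

Pooled cuts: [4, 10, 19, 27, 38, 46, 48, 59, 82, 92, 98, 105, 120, 128, 137, 141, 153, 173, 179, 187, 198, 208, 215, 224, 240, 242, 251]

Fragment lengths:
  4→10: 6 bp
  10→19: 9 bp
  19→27: 8 bp
  27→38: 11 bp
  38→46: 8 bp
  46→48: 2 bp
  48→59: 11 bp
  59→82: 23 bp
  82→92: 10 bp
  92→98: 6 bp
  98→105: 7 bp
  105→120: 15 bp
  120→128: 8 bp
  128→137: 9 bp
  137→141: 4 bp
  141→153: 12 bp
  153→173: 20 bp
  173→179: 6 bp
  179→187: 8 bp
  187→198: 11 bp
  198→208: 10 bp
  208→215: 7 bp
  215→224: 9 bp
  224→240: 16 bp
  240→242: 2 bp
  242→251: 9 bp
  251→4 (wrap): 266-251+4 = 19 bp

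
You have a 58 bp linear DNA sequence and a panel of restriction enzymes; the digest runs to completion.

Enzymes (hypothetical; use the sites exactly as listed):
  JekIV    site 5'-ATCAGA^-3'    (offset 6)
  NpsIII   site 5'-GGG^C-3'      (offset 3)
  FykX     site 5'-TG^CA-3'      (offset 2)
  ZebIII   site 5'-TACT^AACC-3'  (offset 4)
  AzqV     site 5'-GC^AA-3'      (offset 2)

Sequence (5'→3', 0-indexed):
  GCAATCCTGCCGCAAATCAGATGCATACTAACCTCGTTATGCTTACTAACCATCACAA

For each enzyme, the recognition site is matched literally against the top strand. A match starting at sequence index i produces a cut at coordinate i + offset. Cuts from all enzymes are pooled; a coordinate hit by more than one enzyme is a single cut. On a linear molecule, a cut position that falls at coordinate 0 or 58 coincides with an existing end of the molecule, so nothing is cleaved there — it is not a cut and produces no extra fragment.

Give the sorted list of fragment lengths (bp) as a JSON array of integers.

Scan for sites:
  JekIV (ATCAGA, off=6): starts [15] → cuts [21]
  NpsIII (GGGC, off=3): no sites
  FykX (TGCA, off=2): starts [21] → cuts [23]
  ZebIII (TACTAACC, off=4): starts [25, 43] → cuts [29, 47]
  AzqV (GCAA, off=2): starts [0, 11] → cuts [2, 13]

Pooled cuts: [2, 13, 21, 23, 29, 47]

Fragments:
  [0,2): 2 bp
  [2,13): 11 bp
  [13,21): 8 bp
  [21,23): 2 bp
  [23,29): 6 bp
  [29,47): 18 bp
  [47,58): 11 bp

[2,2,6,8,11,11,18]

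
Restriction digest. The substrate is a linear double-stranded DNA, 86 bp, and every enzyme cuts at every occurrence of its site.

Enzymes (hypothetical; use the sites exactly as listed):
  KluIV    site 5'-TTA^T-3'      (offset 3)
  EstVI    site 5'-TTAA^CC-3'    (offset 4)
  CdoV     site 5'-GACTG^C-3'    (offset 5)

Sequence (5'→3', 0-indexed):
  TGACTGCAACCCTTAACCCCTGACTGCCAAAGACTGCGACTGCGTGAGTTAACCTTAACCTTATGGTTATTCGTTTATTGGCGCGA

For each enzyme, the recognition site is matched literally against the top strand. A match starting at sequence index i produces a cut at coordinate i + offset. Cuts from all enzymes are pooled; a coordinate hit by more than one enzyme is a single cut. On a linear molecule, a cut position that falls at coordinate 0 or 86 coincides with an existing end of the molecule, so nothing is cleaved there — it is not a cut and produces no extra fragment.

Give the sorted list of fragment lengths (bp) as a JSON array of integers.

Scan for sites:
  KluIV (TTAT, off=3): starts [60, 66, 74] → cuts [63, 69, 77]
  EstVI (TTAACC, off=4): starts [12, 48, 54] → cuts [16, 52, 58]
  CdoV (GACTGC, off=5): starts [1, 21, 31, 37] → cuts [6, 26, 36, 42]

Pooled cuts: [6, 16, 26, 36, 42, 52, 58, 63, 69, 77]

Fragment lengths:
  [0,6): 6 bp
  [6,16): 10 bp
  [16,26): 10 bp
  [26,36): 10 bp
  [36,42): 6 bp
  [42,52): 10 bp
  [52,58): 6 bp
  [58,63): 5 bp
  [63,69): 6 bp
  [69,77): 8 bp
  [77,86): 9 bp

[5,6,6,6,6,8,9,10,10,10,10]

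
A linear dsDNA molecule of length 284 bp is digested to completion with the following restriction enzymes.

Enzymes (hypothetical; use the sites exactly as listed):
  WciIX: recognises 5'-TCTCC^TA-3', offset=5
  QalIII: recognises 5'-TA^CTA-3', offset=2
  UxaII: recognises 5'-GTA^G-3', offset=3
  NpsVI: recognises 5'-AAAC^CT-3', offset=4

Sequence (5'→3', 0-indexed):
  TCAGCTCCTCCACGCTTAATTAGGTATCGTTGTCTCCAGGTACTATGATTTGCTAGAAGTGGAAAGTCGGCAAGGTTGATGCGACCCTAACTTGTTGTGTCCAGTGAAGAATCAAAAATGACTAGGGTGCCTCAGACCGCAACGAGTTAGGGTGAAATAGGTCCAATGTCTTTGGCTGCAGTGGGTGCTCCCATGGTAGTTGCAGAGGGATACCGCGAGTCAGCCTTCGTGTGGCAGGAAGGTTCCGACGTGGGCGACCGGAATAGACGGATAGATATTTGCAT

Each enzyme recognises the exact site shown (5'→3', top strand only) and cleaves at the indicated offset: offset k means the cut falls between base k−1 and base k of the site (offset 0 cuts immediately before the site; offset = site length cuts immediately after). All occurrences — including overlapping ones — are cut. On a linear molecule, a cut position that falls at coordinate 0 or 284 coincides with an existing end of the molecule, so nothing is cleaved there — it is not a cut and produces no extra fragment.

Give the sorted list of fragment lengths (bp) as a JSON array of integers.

[42,86,156]

Scan for sites:
  WciIX (TCTCCTA, off=5): no sites
  QalIII (TACTA, off=2): starts [40] → cuts [42]
  UxaII (GTAG, off=3): starts [195] → cuts [198]
  NpsVI (AAACCT, off=4): no sites

All cut coordinates (distinct, sorted): [42, 198]

Fragment lengths:
  [0,42): 42 bp
  [42,198): 156 bp
  [198,284): 86 bp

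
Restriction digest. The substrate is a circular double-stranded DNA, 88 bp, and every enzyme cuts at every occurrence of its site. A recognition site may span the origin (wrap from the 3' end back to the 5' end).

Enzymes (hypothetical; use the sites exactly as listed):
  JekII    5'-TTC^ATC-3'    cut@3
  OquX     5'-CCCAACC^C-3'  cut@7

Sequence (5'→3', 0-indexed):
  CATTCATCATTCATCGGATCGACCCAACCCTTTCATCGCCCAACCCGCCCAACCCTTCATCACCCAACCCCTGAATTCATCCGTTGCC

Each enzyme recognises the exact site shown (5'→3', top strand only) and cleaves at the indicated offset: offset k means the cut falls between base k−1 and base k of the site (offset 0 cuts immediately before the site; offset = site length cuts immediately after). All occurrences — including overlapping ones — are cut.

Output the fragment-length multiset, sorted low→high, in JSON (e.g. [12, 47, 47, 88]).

[4,5,7,9,9,11,11,15,17]

Site scan:
  JekII (TTCATC, off=3): starts [2, 9, 31, 55, 75] → cuts [5, 12, 34, 58, 78]
  OquX (CCCAACCC, off=7): starts [22, 38, 47, 62] → cuts [29, 45, 54, 69]

All cut coordinates (distinct, sorted): [5, 12, 29, 34, 45, 54, 58, 69, 78]

Fragments:
  5→12: 7 bp
  12→29: 17 bp
  29→34: 5 bp
  34→45: 11 bp
  45→54: 9 bp
  54→58: 4 bp
  58→69: 11 bp
  69→78: 9 bp
  78→5 (wrap): 88-78+5 = 15 bp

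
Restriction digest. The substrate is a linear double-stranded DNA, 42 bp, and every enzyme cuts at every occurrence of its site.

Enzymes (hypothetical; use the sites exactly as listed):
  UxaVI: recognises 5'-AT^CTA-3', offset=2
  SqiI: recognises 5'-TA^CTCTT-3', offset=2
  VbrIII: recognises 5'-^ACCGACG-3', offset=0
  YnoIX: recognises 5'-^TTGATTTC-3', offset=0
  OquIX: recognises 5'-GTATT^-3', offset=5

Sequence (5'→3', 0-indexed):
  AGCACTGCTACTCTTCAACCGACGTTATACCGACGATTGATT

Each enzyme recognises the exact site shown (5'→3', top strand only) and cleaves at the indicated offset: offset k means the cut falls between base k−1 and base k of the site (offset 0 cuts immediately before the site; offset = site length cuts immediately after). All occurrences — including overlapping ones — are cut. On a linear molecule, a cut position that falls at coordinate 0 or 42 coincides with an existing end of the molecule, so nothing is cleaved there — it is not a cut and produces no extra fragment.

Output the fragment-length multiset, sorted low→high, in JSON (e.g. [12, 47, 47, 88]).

Per-enzyme occurrences:
  UxaVI (ATCTA, off=2): no sites
  SqiI (TACTCTT, off=2): starts [8] → cuts [10]
  VbrIII (ACCGACG, off=0): starts [17, 28] → cuts [17, 28]
  YnoIX (TTGATTTC, off=0): no sites
  OquIX (GTATT, off=5): no sites

Pooled cuts: [10, 17, 28]

Fragment lengths:
  [0,10): 10 bp
  [10,17): 7 bp
  [17,28): 11 bp
  [28,42): 14 bp

[7,10,11,14]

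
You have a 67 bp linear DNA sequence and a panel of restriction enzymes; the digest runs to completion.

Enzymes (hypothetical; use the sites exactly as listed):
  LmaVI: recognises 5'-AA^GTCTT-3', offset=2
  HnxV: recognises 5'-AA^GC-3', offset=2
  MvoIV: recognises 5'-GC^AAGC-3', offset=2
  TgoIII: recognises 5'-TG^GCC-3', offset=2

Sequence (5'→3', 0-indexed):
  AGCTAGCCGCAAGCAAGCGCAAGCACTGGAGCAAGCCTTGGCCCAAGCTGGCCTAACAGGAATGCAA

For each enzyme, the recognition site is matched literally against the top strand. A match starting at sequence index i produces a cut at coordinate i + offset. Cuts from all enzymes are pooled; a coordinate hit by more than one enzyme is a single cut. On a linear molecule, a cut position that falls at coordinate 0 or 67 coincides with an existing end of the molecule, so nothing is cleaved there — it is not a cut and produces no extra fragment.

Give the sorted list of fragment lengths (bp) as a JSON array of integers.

Scan for sites:
  LmaVI (AAGTCTT, off=2): no sites
  HnxV (AAGC, off=2): starts [10, 14, 20, 32, 44] → cuts [12, 16, 22, 34, 46]
  MvoIV (GCAAGC, off=2): starts [8, 12, 18, 30] → cuts [10, 14, 20, 32]
  TgoIII (TGGCC, off=2): starts [38, 48] → cuts [40, 50]

All cut coordinates (distinct, sorted): [10, 12, 14, 16, 20, 22, 32, 34, 40, 46, 50]

Fragment lengths:
  [0,10): 10 bp
  [10,12): 2 bp
  [12,14): 2 bp
  [14,16): 2 bp
  [16,20): 4 bp
  [20,22): 2 bp
  [22,32): 10 bp
  [32,34): 2 bp
  [34,40): 6 bp
  [40,46): 6 bp
  [46,50): 4 bp
  [50,67): 17 bp

[2,2,2,2,2,4,4,6,6,10,10,17]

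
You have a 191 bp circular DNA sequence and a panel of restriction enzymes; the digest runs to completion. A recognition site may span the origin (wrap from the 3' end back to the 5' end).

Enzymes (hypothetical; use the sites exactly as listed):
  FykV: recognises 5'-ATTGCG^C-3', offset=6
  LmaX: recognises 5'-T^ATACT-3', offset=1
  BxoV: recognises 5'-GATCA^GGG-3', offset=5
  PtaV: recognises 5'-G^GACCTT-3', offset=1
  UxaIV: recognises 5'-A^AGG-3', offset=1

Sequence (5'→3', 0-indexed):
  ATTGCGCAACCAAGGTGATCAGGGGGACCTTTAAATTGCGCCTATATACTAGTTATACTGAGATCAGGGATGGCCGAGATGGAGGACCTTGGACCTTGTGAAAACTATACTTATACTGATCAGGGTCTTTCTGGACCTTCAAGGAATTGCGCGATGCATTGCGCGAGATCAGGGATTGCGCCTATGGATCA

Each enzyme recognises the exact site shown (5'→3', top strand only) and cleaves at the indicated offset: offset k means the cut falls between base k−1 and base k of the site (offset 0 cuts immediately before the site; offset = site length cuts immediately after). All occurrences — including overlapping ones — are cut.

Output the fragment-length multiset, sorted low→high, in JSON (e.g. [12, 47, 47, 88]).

Scan for sites:
  FykV ATTGCGC/6: at [0, 34, 145, 157, 174] ⇒ [6, 40, 151, 163, 180]
  LmaX TATACT/1: at [44, 53, 105, 111] ⇒ [45, 54, 106, 112]
  BxoV GATCAGGG/5: at [16, 61, 117, 166] ⇒ [21, 66, 122, 171]
  PtaV GGACCTT/1: at [24, 83, 90, 132] ⇒ [25, 84, 91, 133]
  UxaIV AAGG/1: at [11, 140] ⇒ [12, 141]

All cut coordinates (distinct, sorted): [6, 12, 21, 25, 40, 45, 54, 66, 84, 91, 106, 112, 122, 133, 141, 151, 163, 171, 180]

Fragment lengths:
  6→12: 6 bp
  12→21: 9 bp
  21→25: 4 bp
  25→40: 15 bp
  40→45: 5 bp
  45→54: 9 bp
  54→66: 12 bp
  66→84: 18 bp
  84→91: 7 bp
  91→106: 15 bp
  106→112: 6 bp
  112→122: 10 bp
  122→133: 11 bp
  133→141: 8 bp
  141→151: 10 bp
  151→163: 12 bp
  163→171: 8 bp
  171→180: 9 bp
  180→6 (wrap): 191-180+6 = 17 bp

[4,5,6,6,7,8,8,9,9,9,10,10,11,12,12,15,15,17,18]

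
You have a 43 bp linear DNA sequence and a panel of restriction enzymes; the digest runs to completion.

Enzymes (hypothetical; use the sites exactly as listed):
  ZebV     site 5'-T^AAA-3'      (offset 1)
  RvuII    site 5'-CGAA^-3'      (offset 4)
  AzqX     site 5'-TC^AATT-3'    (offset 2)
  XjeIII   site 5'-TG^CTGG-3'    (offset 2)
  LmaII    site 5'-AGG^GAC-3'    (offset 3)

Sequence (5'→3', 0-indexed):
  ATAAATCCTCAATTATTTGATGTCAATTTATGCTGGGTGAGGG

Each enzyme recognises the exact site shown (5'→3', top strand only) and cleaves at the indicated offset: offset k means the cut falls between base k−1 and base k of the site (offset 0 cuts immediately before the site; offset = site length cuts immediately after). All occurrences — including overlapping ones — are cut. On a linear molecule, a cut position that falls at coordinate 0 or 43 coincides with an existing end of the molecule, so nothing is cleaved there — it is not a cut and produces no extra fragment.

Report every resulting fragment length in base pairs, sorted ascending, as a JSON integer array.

Scan for sites:
  ZebV TAAA/1: at [1] ⇒ [2]
  RvuII (CGAA, off=4): no sites
  AzqX TCAATT/2: at [8, 22] ⇒ [10, 24]
  XjeIII TGCTGG/2: at [30] ⇒ [32]
  LmaII (AGGGAC, off=3): no sites

All cut coordinates (distinct, sorted): [2, 10, 24, 32]

Fragments:
  [0,2): 2 bp
  [2,10): 8 bp
  [10,24): 14 bp
  [24,32): 8 bp
  [32,43): 11 bp

[2,8,8,11,14]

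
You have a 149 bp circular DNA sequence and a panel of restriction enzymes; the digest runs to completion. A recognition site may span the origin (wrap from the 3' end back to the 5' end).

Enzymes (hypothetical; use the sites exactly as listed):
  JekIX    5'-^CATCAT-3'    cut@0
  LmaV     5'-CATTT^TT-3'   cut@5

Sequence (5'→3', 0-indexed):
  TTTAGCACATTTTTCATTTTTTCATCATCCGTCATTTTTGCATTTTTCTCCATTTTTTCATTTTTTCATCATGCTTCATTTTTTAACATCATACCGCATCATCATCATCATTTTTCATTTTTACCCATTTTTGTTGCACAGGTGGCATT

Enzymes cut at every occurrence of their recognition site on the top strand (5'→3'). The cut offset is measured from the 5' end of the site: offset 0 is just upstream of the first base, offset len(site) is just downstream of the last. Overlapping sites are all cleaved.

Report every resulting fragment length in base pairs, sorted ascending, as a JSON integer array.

Site scan:
  JekIX CATCAT/0: at [22, 66, 86, 96, 99, 102, 105] ⇒ [22, 66, 86, 96, 99, 102, 105]
  LmaV CATTTTT/5: at [7, 14, 32, 40, 50, 58, 76, 108, 115, 125, 145] ⇒ [1, 12, 19, 37, 45, 55, 63, 81, 113, 120, 130]

Pooled cuts: [1, 12, 19, 22, 37, 45, 55, 63, 66, 81, 86, 96, 99, 102, 105, 113, 120, 130]

Fragment lengths:
  1→12: 11 bp
  12→19: 7 bp
  19→22: 3 bp
  22→37: 15 bp
  37→45: 8 bp
  45→55: 10 bp
  55→63: 8 bp
  63→66: 3 bp
  66→81: 15 bp
  81→86: 5 bp
  86→96: 10 bp
  96→99: 3 bp
  99→102: 3 bp
  102→105: 3 bp
  105→113: 8 bp
  113→120: 7 bp
  120→130: 10 bp
  130→1 (wrap): 149-130+1 = 20 bp

[3,3,3,3,3,5,7,7,8,8,8,10,10,10,11,15,15,20]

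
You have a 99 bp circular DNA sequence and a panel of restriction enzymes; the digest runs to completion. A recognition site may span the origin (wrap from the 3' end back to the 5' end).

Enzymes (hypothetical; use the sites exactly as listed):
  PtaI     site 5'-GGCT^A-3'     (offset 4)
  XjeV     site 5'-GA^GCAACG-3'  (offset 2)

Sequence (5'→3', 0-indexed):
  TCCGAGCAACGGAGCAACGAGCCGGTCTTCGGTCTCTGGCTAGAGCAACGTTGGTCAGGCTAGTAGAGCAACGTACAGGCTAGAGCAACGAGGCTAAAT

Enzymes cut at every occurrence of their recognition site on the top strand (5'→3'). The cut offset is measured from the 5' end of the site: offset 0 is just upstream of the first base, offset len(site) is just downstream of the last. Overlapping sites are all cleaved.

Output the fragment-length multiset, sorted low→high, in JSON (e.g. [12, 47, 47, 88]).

Scan for sites:
  PtaI GGCTA/4: at [37, 57, 77, 91] ⇒ [41, 61, 81, 95]
  XjeV GAGCAACG/2: at [3, 11, 42, 65, 82] ⇒ [5, 13, 44, 67, 84]

Pooled cuts: [5, 13, 41, 44, 61, 67, 81, 84, 95]

Fragment lengths:
  5→13: 8 bp
  13→41: 28 bp
  41→44: 3 bp
  44→61: 17 bp
  61→67: 6 bp
  67→81: 14 bp
  81→84: 3 bp
  84→95: 11 bp
  95→5 (wrap): 99-95+5 = 9 bp

[3,3,6,8,9,11,14,17,28]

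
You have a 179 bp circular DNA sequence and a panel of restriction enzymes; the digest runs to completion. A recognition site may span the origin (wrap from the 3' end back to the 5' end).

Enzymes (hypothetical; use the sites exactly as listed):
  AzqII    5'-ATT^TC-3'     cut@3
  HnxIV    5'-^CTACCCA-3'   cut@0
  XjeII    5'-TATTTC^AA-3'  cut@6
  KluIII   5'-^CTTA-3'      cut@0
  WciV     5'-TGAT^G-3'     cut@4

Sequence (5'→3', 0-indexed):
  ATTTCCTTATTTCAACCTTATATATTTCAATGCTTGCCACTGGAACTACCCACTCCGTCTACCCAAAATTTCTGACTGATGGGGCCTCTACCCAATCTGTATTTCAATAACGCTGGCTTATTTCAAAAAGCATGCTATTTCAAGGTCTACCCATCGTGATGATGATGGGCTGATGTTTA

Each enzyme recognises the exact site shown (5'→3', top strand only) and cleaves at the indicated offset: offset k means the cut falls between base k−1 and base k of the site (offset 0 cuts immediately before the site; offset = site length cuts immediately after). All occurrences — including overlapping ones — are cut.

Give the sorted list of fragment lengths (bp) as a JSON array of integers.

Per-enzyme occurrences:
  AzqII ATTTC/3: at [0, 8, 23, 67, 100, 119, 136] ⇒ [3, 11, 26, 70, 103, 122, 139]
  HnxIV CTACCCA/0: at [45, 58, 87, 146] ⇒ [45, 58, 87, 146]
  XjeII TATTTCAA/6: at [7, 22, 99, 118, 135] ⇒ [13, 28, 105, 124, 141]
  KluIII CTTA/0: at [5, 16, 116] ⇒ [5, 16, 116]
  WciV TGATG/4: at [76, 156, 159, 162, 170] ⇒ [80, 160, 163, 166, 174]

Pooled cuts: [3, 5, 11, 13, 16, 26, 28, 45, 58, 70, 80, 87, 103, 105, 116, 122, 124, 139, 141, 146, 160, 163, 166, 174]

Fragment lengths:
  3→5: 2 bp
  5→11: 6 bp
  11→13: 2 bp
  13→16: 3 bp
  16→26: 10 bp
  26→28: 2 bp
  28→45: 17 bp
  45→58: 13 bp
  58→70: 12 bp
  70→80: 10 bp
  80→87: 7 bp
  87→103: 16 bp
  103→105: 2 bp
  105→116: 11 bp
  116→122: 6 bp
  122→124: 2 bp
  124→139: 15 bp
  139→141: 2 bp
  141→146: 5 bp
  146→160: 14 bp
  160→163: 3 bp
  163→166: 3 bp
  166→174: 8 bp
  174→3 (wrap): 179-174+3 = 8 bp

[2,2,2,2,2,2,3,3,3,5,6,6,7,8,8,10,10,11,12,13,14,15,16,17]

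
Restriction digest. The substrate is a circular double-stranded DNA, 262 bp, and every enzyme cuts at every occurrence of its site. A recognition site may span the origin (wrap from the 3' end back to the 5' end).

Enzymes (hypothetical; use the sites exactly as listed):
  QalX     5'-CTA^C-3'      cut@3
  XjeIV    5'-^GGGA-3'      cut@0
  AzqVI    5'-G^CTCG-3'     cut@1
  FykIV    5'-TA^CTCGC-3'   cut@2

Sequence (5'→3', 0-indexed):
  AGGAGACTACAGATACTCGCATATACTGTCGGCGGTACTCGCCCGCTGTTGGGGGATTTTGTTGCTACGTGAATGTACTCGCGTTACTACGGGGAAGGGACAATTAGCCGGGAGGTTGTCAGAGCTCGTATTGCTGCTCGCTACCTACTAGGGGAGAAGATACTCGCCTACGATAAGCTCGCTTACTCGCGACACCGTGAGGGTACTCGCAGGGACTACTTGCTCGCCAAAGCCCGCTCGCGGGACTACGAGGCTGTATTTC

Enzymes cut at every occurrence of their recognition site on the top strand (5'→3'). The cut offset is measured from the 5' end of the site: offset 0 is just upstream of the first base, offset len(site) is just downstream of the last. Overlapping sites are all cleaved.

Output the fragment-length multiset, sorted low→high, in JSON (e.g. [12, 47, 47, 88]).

[2,4,4,4,5,5,6,6,7,7,7,7,8,8,10,11,12,12,13,14,15,15,15,20,22,23]

Per-enzyme occurrences:
  QalX CTAC/3: at [6, 64, 86, 140, 144, 167, 215, 245] ⇒ [9, 67, 89, 143, 147, 170, 218, 248]
  XjeIV GGGA/0: at [52, 91, 96, 109, 151, 211, 241] ⇒ [52, 91, 96, 109, 151, 211, 241]
  AzqVI GCTCG/1: at [123, 135, 176, 221, 235] ⇒ [124, 136, 177, 222, 236]
  FykIV TACTCGC/2: at [13, 35, 75, 160, 183, 203] ⇒ [15, 37, 77, 162, 185, 205]

Pooled cuts: [9, 15, 37, 52, 67, 77, 89, 91, 96, 109, 124, 136, 143, 147, 151, 162, 170, 177, 185, 205, 211, 218, 222, 236, 241, 248]

Fragment lengths:
  9→15: 6 bp
  15→37: 22 bp
  37→52: 15 bp
  52→67: 15 bp
  67→77: 10 bp
  77→89: 12 bp
  89→91: 2 bp
  91→96: 5 bp
  96→109: 13 bp
  109→124: 15 bp
  124→136: 12 bp
  136→143: 7 bp
  143→147: 4 bp
  147→151: 4 bp
  151→162: 11 bp
  162→170: 8 bp
  170→177: 7 bp
  177→185: 8 bp
  185→205: 20 bp
  205→211: 6 bp
  211→218: 7 bp
  218→222: 4 bp
  222→236: 14 bp
  236→241: 5 bp
  241→248: 7 bp
  248→9 (wrap): 262-248+9 = 23 bp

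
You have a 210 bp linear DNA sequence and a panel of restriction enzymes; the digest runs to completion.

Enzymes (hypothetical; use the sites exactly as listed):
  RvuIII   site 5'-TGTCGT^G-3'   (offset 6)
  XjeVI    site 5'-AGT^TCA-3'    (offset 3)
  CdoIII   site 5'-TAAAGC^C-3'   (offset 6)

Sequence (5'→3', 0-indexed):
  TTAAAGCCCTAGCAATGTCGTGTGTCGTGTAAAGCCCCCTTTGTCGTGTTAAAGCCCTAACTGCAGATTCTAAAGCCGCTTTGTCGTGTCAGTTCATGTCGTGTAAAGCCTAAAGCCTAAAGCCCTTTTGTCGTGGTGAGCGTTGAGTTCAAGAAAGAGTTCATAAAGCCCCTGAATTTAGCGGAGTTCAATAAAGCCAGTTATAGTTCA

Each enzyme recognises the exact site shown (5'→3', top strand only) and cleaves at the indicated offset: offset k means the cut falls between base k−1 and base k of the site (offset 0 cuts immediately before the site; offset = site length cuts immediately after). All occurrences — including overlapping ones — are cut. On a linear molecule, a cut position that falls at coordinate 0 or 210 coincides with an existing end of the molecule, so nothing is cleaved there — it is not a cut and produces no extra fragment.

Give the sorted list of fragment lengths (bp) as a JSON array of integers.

[3,6,7,7,7,7,7,7,8,9,9,10,10,11,11,12,12,14,14,18,21]

Scan for sites:
  RvuIII TGTCGTG/6: at [15, 22, 41, 81, 96, 128] ⇒ [21, 28, 47, 87, 102, 134]
  XjeVI AGTTCA/3: at [90, 145, 157, 184, 204] ⇒ [93, 148, 160, 187, 207]
  CdoIII TAAAGCC/6: at [1, 29, 49, 70, 103, 110, 117, 163, 191] ⇒ [7, 35, 55, 76, 109, 116, 123, 169, 197]

All cut coordinates (distinct, sorted): [7, 21, 28, 35, 47, 55, 76, 87, 93, 102, 109, 116, 123, 134, 148, 160, 169, 187, 197, 207]

Fragment lengths:
  [0,7): 7 bp
  [7,21): 14 bp
  [21,28): 7 bp
  [28,35): 7 bp
  [35,47): 12 bp
  [47,55): 8 bp
  [55,76): 21 bp
  [76,87): 11 bp
  [87,93): 6 bp
  [93,102): 9 bp
  [102,109): 7 bp
  [109,116): 7 bp
  [116,123): 7 bp
  [123,134): 11 bp
  [134,148): 14 bp
  [148,160): 12 bp
  [160,169): 9 bp
  [169,187): 18 bp
  [187,197): 10 bp
  [197,207): 10 bp
  [207,210): 3 bp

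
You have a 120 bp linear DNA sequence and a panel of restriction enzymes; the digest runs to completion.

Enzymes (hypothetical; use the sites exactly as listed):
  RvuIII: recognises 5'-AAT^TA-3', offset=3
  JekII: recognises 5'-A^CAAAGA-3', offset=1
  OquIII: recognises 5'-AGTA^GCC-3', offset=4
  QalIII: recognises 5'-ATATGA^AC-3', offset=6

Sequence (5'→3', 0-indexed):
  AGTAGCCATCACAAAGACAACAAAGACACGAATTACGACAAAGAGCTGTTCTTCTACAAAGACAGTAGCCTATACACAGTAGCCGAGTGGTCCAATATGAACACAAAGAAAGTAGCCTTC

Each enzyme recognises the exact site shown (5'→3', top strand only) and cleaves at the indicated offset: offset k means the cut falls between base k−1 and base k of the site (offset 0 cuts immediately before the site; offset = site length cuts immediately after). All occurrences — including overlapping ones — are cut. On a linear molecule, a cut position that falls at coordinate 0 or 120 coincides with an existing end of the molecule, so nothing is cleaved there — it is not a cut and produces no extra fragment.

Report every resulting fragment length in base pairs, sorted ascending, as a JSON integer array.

[3,4,5,6,7,9,11,11,13,14,18,19]

Per-enzyme occurrences:
  RvuIII AATTA/3: at [30] ⇒ [33]
  JekII ACAAAGA/1: at [10, 19, 37, 55, 102] ⇒ [11, 20, 38, 56, 103]
  OquIII AGTAGCC/4: at [0, 63, 77, 110] ⇒ [4, 67, 81, 114]
  QalIII ATATGAAC/6: at [94] ⇒ [100]

Pooled cuts: [4, 11, 20, 33, 38, 56, 67, 81, 100, 103, 114]

Fragments:
  [0,4): 4 bp
  [4,11): 7 bp
  [11,20): 9 bp
  [20,33): 13 bp
  [33,38): 5 bp
  [38,56): 18 bp
  [56,67): 11 bp
  [67,81): 14 bp
  [81,100): 19 bp
  [100,103): 3 bp
  [103,114): 11 bp
  [114,120): 6 bp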